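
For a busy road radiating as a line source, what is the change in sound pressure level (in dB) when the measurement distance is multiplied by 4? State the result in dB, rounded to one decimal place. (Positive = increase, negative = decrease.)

Line-source spreading: ΔL = −10·log₁₀(r₂/r₁).
ΔL = −10·log₁₀(4) = -6.02 dB.

-6.0 dB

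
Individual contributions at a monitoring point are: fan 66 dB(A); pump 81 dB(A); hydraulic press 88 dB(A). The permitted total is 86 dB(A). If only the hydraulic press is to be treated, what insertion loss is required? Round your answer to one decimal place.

Fixed contribution from the other sources: Σ 10^(L/10) = 10^(66/10) + 10^(81/10) = 1.299e+08 (81.14 dB(A)).
To meet 86 dB(A) overall, the treated hydraulic press may contribute at most 10^(86/10) − 1.299e+08 = 2.682e+08, i.e. 84.29 dB(A).
Required insertion loss = 88 − 84.29 = 3.71 dB.

3.7 dB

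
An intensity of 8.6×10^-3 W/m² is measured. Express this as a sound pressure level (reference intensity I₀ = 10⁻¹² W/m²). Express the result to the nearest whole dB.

99 dB

L = 10·log₁₀(I/I₀) = 10·log₁₀(8.6×10^-3/10⁻¹²) = 10·log₁₀(8.6×10^9).
L = 10·(0.9345 + 9) = 99.34 dB.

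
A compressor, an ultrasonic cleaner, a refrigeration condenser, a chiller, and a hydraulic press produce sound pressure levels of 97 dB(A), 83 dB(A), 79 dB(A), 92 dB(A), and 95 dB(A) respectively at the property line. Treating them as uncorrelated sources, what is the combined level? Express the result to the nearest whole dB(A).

100 dB(A)

Incoherent sources combine by intensity addition: L_total = 10·log₁₀(Σ 10^(L_i/10)).
Σ 10^(L/10) = 10^(97/10) + 10^(83/10) + 10^(79/10) + 10^(92/10) + 10^(95/10) = 1.004e+10.
L_total = 10·log₁₀(1.004e+10) = 100.02 dB(A).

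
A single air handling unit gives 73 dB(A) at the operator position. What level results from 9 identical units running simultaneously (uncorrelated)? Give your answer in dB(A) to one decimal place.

L_total = L₁ + 10·log₁₀ N for N identical incoherent sources.
L_total = 73 + 10·log₁₀(9) = 73 + 9.542 = 82.54 dB(A).

82.5 dB(A)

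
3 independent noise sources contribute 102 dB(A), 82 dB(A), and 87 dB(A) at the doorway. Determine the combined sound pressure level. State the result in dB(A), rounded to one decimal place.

102.2 dB(A)

For uncorrelated sources the intensities add, so convert each level to linear form, sum, and take 10·log₁₀ of the total.
Σ 10^(L/10) = 10^(102/10) + 10^(82/10) + 10^(87/10) = 1.651e+10.
L_total = 10·log₁₀(1.651e+10) = 102.18 dB(A).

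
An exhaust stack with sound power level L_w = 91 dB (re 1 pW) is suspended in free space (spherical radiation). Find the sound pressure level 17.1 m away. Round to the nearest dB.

55 dB

L_p = L_w − 10·log₁₀(4π·r²) with r = 17.1 m.
4π·r² = 3675 m², 10·log₁₀ of that is 35.652 dB.
L_p = 91 − 35.652 = 55.35 dB.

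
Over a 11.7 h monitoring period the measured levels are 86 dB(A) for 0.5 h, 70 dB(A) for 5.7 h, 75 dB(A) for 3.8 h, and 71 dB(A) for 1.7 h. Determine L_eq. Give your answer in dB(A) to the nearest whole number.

75 dB(A)

The energy average is taken in the linear domain: L_eq = 10·log₁₀[(Σ tᵢ·10^(Lᵢ/10))/T], T = 11.7 h.
Σ tᵢ·10^(Lᵢ/10) = 0.5·10^(86/10) + 5.7·10^(70/10) + 3.8·10^(75/10) + 1.7·10^(71/10) = 3.976e+08.
L_eq = 10·log₁₀(3.976e+08/11.7) = 75.31 dB(A).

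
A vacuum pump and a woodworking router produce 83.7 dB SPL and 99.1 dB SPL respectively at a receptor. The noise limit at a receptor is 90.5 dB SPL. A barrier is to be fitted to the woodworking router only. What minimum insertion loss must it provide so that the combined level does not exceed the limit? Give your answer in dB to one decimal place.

Fixed contribution from the other source: Σ 10^(L/10) = 10^(83.7/10) = 2.344e+08 (83.70 dB SPL).
To meet 90.5 dB SPL overall, the treated woodworking router may contribute at most 10^(90.5/10) − 2.344e+08 = 8.876e+08, i.e. 89.48 dB SPL.
Required insertion loss = 99.1 − 89.48 = 9.62 dB.

9.6 dB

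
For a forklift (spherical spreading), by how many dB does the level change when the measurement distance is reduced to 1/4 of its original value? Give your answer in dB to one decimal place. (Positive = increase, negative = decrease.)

+12.0 dB

With spherical spreading the level changes by −20·log₁₀(r₂/r₁).
ΔL = −20·log₁₀(0.25) = +12.04 dB.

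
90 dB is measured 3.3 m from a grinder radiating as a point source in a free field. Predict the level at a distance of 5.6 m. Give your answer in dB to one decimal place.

Spherical spreading from a point source gives a 20·log₁₀(r₂/r₁) drop.
L₂ = 90 − 20·log₁₀(5.6/3.3) = 90 − 4.593 = 85.41 dB.

85.4 dB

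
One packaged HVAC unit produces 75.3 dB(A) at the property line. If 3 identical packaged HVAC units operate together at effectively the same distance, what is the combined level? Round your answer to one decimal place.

With 3 equal, uncorrelated contributions the intensity is 3× that of one unit, giving a rise of 10·log₁₀ 3.
L_total = 75.3 + 10·log₁₀(3) = 75.3 + 4.771 = 80.07 dB(A).

80.1 dB(A)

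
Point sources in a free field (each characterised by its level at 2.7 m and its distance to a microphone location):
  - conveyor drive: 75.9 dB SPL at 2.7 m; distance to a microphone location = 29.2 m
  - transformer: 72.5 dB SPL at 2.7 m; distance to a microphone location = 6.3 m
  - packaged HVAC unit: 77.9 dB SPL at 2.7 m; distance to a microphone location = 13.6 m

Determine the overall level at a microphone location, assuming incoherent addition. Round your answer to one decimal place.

67.8 dB SPL

Apply inverse-square spreading to bring every level to the receiver, then sum 10^(L/10).
conveyor drive: 75.9 − 20·log₁₀(29.2/2.7) = 75.9 − 20.68 = 55.22 dB SPL.
transformer: 72.5 − 20·log₁₀(6.3/2.7) = 72.5 − 7.36 = 65.14 dB SPL.
packaged HVAC unit: 77.9 − 20·log₁₀(13.6/2.7) = 77.9 − 14.04 = 63.86 dB SPL.
Σ 10^(L/10) = 6.029e+06 → L_total = 10·log₁₀(6.029e+06) = 67.80 dB SPL.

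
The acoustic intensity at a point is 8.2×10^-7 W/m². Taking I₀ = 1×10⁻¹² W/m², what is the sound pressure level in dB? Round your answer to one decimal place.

L = 10·log₁₀(I/I₀) = 10·log₁₀(8.2×10^-7/10⁻¹²) = 10·log₁₀(8.2×10^5).
L = 10·(0.9138 + 5) = 59.14 dB.

59.1 dB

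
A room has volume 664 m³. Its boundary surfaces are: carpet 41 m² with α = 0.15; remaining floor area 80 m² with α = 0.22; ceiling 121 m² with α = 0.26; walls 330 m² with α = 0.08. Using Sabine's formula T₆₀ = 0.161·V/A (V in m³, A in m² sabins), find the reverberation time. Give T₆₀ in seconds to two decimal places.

1.31 s

Total absorption A = 41·0.15 + 80·0.22 + 121·0.26 + 330·0.08 = 81.61 m² sabins.
T₆₀ = 0.161 × 664 / 81.61 = 1.310 s.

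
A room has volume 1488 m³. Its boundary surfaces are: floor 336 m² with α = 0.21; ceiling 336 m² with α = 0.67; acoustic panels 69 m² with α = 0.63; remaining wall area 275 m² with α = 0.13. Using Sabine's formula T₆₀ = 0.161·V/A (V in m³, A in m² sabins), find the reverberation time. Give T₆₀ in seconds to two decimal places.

0.64 s

Summing Sᵢαᵢ: 336·0.21 + 336·0.67 + 69·0.63 + 275·0.13 = 374.90 m².
T₆₀ = 0.161·V/A = 0.161·1488/374.90 = 0.639 s.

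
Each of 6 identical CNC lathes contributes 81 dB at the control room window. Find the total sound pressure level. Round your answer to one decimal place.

L_total = L₁ + 10·log₁₀ N for N identical incoherent sources.
L_total = 81 + 10·log₁₀(6) = 81 + 7.782 = 88.78 dB.

88.8 dB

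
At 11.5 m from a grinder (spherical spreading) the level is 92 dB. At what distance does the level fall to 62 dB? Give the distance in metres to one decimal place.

363.7 m

For a point source L₁ − L₂ = 20·log₁₀(r₂/r₁), so r₂ = r₁·10^((L₁−L₂)/20).
r₂ = 11.5·10^((92−62)/20) = 11.5·10^(30.0/20) = 363.66 m.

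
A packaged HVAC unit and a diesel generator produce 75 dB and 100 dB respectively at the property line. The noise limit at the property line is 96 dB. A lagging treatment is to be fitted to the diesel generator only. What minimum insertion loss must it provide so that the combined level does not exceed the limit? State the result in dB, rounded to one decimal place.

Fixed contribution from the other source: Σ 10^(L/10) = 10^(75/10) = 3.162e+07 (75.00 dB).
The limit corresponds to 10^(96/10) = 3.981e+09; subtracting the fixed part leaves 3.949e+09 for the diesel generator, i.e. 95.97 dB.
So the diesel generator must be reduced from 100 to 95.97 dB: IL = 4.03 dB.

4.0 dB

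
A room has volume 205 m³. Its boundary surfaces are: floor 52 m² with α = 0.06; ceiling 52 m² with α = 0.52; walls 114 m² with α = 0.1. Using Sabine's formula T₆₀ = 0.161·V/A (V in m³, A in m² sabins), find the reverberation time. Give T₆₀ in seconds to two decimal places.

0.79 s

Summing Sᵢαᵢ: 52·0.06 + 52·0.52 + 114·0.1 = 41.56 m².
T₆₀ = 0.161·V/A = 0.161·205/41.56 = 0.794 s.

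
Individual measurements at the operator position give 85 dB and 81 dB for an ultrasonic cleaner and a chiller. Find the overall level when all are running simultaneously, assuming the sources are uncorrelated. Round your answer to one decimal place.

Incoherent sources combine by intensity addition: L_total = 10·log₁₀(Σ 10^(L_i/10)).
Σ 10^(L/10) = 10^(85/10) + 10^(81/10) = 4.421e+08.
L_total = 10·log₁₀(4.421e+08) = 86.46 dB.

86.5 dB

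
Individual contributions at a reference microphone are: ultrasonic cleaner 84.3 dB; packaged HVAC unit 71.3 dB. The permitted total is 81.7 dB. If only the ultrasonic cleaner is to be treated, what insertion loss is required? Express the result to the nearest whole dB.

The untreated sources together contribute 10^(71.3/10) = 1.349e+07, i.e. 71.30 dB.
To meet 81.7 dB overall, the treated ultrasonic cleaner may contribute at most 10^(81.7/10) − 1.349e+07 = 1.344e+08, i.e. 81.28 dB.
Required insertion loss = 84.3 − 81.28 = 3.02 dB.

3 dB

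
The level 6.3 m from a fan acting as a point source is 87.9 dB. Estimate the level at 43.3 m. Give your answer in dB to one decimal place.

71.2 dB

Point-source attenuation: ΔL = 20·log₁₀(r₂/r₁) = 20·log₁₀(43.3/6.3) = 16.743 dB.
L₂ = 87.9 − 20·log₁₀(43.3/6.3) = 87.9 − 16.743 = 71.16 dB.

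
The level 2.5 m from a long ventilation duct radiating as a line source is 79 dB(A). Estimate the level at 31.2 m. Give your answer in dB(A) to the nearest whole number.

Cylindrical spreading from a line source gives a 10·log₁₀(r₂/r₁) drop.
L₂ = 79 − 10·log₁₀(31.2/2.5) = 79 − 10.962 = 68.04 dB(A).

68 dB(A)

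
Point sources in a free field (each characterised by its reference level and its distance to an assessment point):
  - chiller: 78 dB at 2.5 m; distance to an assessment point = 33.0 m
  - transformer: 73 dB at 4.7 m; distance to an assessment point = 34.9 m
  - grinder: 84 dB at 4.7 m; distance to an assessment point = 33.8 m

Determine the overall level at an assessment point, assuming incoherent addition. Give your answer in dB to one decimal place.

Apply inverse-square spreading to bring every level to the receiver, then sum 10^(L/10).
chiller: 78 − 20·log₁₀(33.0/2.5) = 78 − 22.41 = 55.59 dB.
transformer: 73 − 20·log₁₀(34.9/4.7) = 73 − 17.41 = 55.59 dB.
grinder: 84 − 20·log₁₀(33.8/4.7) = 84 − 17.14 = 66.86 dB.
Σ 10^(L/10) = 5.581e+06 → L_total = 10·log₁₀(5.581e+06) = 67.47 dB.

67.5 dB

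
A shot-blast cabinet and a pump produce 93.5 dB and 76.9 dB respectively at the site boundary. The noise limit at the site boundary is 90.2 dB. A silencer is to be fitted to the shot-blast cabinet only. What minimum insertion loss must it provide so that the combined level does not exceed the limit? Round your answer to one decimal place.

The untreated sources together contribute 10^(76.9/10) = 4.898e+07, i.e. 76.90 dB.
The limit corresponds to 10^(90.2/10) = 1.047e+09; subtracting the fixed part leaves 9.982e+08 for the shot-blast cabinet, i.e. 89.99 dB.
So the shot-blast cabinet must be reduced from 93.5 to 89.99 dB: IL = 3.51 dB.

3.5 dB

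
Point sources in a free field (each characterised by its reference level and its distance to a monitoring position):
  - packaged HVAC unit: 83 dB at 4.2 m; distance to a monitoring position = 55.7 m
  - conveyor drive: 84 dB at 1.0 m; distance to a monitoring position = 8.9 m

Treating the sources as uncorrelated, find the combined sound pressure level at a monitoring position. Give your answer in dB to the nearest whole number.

Apply inverse-square spreading to bring every level to the receiver, then sum 10^(L/10).
packaged HVAC unit: 83 − 20·log₁₀(55.7/4.2) = 83 − 22.45 = 60.55 dB.
conveyor drive: 84 − 20·log₁₀(8.9/1.0) = 84 − 18.99 = 65.01 dB.
Σ 10^(L/10) = 4.306e+06 → L_total = 10·log₁₀(4.306e+06) = 66.34 dB.

66 dB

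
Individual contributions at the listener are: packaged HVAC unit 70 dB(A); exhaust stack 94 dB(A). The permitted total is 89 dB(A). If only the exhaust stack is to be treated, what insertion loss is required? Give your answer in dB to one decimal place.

Fixed contribution from the other source: Σ 10^(L/10) = 10^(70/10) = 1.000e+07 (70.00 dB(A)).
The limit corresponds to 10^(89/10) = 7.943e+08; subtracting the fixed part leaves 7.843e+08 for the exhaust stack, i.e. 88.94 dB(A).
Required insertion loss = 94 − 88.94 = 5.06 dB.

5.1 dB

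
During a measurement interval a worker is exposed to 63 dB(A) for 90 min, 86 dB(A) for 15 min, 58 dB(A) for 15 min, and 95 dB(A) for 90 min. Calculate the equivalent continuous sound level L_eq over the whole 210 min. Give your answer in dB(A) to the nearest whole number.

The energy average is taken in the linear domain: L_eq = 10·log₁₀[(Σ tᵢ·10^(Lᵢ/10))/T], T = 210 min.
Σ tᵢ·10^(Lᵢ/10) = 90·10^(63/10) + 15·10^(86/10) + 15·10^(58/10) + 90·10^(95/10) = 2.908e+11.
L_eq = 10·log₁₀(2.908e+11/210) = 91.41 dB(A).

91 dB(A)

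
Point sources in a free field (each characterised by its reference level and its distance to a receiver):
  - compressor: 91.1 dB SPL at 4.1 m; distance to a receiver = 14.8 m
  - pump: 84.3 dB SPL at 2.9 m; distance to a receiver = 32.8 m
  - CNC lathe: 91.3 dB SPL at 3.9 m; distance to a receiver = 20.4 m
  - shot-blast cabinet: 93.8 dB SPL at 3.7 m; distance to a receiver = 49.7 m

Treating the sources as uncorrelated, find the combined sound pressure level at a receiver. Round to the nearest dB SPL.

82 dB SPL

Propagate each source to the receiver with L = L_ref − 20·log₁₀(r/r_ref), then add intensities.
compressor: 91.1 − 20·log₁₀(14.8/4.1) = 91.1 − 11.15 = 79.95 dB SPL.
pump: 84.3 − 20·log₁₀(32.8/2.9) = 84.3 − 21.07 = 63.23 dB SPL.
CNC lathe: 91.3 − 20·log₁₀(20.4/3.9) = 91.3 − 14.37 = 76.93 dB SPL.
shot-blast cabinet: 93.8 − 20·log₁₀(49.7/3.7) = 93.8 − 22.56 = 71.24 dB SPL.
Σ 10^(L/10) = 1.636e+08 → L_total = 10·log₁₀(1.636e+08) = 82.14 dB SPL.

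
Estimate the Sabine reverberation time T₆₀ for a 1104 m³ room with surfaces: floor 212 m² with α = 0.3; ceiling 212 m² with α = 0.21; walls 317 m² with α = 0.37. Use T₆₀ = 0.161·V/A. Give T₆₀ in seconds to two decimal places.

0.79 s

Total absorption A = 212·0.3 + 212·0.21 + 317·0.37 = 225.41 m² sabins.
T₆₀ = 0.161 × 1104 / 225.41 = 0.789 s.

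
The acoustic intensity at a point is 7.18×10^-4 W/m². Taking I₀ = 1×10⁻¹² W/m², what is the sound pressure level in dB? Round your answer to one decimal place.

88.6 dB

I/I₀ = 7.18×10^-4/10⁻¹² = 7.18×10^8, and L = 10·log₁₀(I/I₀).
L = 10·(0.8561 + 8) = 88.56 dB.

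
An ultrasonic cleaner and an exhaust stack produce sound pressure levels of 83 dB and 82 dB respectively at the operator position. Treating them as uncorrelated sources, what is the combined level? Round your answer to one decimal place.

85.5 dB

For uncorrelated sources the intensities add, so convert each level to linear form, sum, and take 10·log₁₀ of the total.
Σ 10^(L/10) = 10^(83/10) + 10^(82/10) = 3.580e+08.
L_total = 10·log₁₀(3.580e+08) = 85.54 dB.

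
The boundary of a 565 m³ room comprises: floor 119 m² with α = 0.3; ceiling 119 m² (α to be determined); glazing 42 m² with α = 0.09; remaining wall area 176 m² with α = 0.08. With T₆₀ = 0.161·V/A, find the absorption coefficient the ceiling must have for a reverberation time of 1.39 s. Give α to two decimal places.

From T₆₀ = 0.161·V/A, the target T₆₀ = 1.39 s needs A = 0.161·565/1.39 = 65.44 m².
Absorption from the other surfaces = 119·0.3 + 42·0.09 + 176·0.08 = 53.56 m², so the ceiling must supply 11.88 m² over 119 m².
α = 11.88/119 = 0.100.

0.10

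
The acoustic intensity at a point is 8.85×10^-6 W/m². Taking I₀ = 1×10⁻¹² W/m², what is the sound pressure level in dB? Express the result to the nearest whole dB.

L = 10·log₁₀(I/I₀) = 10·log₁₀(8.85×10^-6/10⁻¹²) = 10·log₁₀(8.85×10^6).
L = 10·(0.9469 + 6) = 69.47 dB.

69 dB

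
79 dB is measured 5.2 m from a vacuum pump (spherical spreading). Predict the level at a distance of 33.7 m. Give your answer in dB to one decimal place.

Spherical spreading from a point source gives a 20·log₁₀(r₂/r₁) drop.
L₂ = 79 − 20·log₁₀(33.7/5.2) = 79 − 16.233 = 62.77 dB.

62.8 dB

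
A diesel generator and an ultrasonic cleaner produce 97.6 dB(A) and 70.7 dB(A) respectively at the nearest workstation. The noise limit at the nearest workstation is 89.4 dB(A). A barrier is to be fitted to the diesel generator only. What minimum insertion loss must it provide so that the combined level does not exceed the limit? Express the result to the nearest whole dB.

Everything except the diesel generator sums to 10^(70.7/10) = 1.175e+07 in linear terms, 70.70 dB(A).
The limit corresponds to 10^(89.4/10) = 8.710e+08; subtracting the fixed part leaves 8.592e+08 for the diesel generator, i.e. 89.34 dB(A).
Required insertion loss = 97.6 − 89.34 = 8.26 dB.

8 dB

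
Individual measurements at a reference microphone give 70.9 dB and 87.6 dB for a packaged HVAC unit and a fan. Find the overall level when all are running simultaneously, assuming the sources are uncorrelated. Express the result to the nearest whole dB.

88 dB

Incoherent sources combine by intensity addition: L_total = 10·log₁₀(Σ 10^(L_i/10)).
Σ 10^(L/10) = 10^(70.9/10) + 10^(87.6/10) = 5.877e+08.
L_total = 10·log₁₀(5.877e+08) = 87.69 dB.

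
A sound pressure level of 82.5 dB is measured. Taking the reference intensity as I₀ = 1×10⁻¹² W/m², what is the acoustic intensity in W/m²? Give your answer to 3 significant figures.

L = 10·log₁₀(I/I₀) ⇒ I = I₀·10^(L/10) = 10⁻¹² × 10^8.25.

0.000178 W/m²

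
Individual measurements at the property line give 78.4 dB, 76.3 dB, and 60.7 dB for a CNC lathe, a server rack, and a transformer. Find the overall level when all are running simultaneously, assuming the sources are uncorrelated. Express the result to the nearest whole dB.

81 dB

For uncorrelated sources the intensities add, so convert each level to linear form, sum, and take 10·log₁₀ of the total.
Σ 10^(L/10) = 10^(78.4/10) + 10^(76.3/10) + 10^(60.7/10) = 1.130e+08.
L_total = 10·log₁₀(1.130e+08) = 80.53 dB.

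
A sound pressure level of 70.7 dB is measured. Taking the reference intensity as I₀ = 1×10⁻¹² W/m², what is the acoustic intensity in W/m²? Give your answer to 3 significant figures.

1.17e-05 W/m²

I = I₀·10^(L/10) = 10⁻¹² × 10^(70.7/10) = 10^(-4.930).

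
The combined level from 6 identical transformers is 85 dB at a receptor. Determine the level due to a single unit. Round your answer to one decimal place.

Dividing the total intensity by 6 lowers the level by 10·log₁₀ 6 = 7.782 dB: L₁ = 85 − 7.782.

77.2 dB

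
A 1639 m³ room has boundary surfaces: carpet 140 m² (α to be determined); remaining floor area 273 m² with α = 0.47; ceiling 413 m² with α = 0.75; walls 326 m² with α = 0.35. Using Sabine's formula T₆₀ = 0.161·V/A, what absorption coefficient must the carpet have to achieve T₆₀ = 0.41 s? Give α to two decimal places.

From T₆₀ = 0.161·V/A, the target T₆₀ = 0.41 s needs A = 0.161·1639/0.41 = 643.61 m².
Absorption from the other surfaces = 273·0.47 + 413·0.75 + 326·0.35 = 552.16 m², so the carpet must supply 91.45 m² over 140 m².
α = 91.45/140 = 0.653.

0.65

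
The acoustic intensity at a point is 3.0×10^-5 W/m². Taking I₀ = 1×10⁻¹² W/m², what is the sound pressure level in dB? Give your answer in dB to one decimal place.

Dividing by I₀ shifts the exponent by 12: I/I₀ = 3.0×10^7.
L = 10·(0.4771 + 7) = 74.77 dB.

74.8 dB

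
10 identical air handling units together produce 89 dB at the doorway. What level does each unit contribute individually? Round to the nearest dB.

Dividing the total intensity by 10 lowers the level by 10·log₁₀ 10 = 10.000 dB: L₁ = 89 − 10.000.

79 dB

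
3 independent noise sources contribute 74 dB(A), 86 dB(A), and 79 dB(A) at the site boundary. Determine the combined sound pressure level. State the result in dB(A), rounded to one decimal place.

For uncorrelated sources the intensities add, so convert each level to linear form, sum, and take 10·log₁₀ of the total.
Σ 10^(L/10) = 10^(74/10) + 10^(86/10) + 10^(79/10) = 5.027e+08.
L_total = 10·log₁₀(5.027e+08) = 87.01 dB(A).

87.0 dB(A)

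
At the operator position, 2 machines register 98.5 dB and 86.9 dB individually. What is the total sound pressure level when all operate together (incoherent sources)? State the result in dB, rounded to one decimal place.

For uncorrelated sources the intensities add, so convert each level to linear form, sum, and take 10·log₁₀ of the total.
Σ 10^(L/10) = 10^(98.5/10) + 10^(86.9/10) = 7.569e+09.
L_total = 10·log₁₀(7.569e+09) = 98.79 dB.

98.8 dB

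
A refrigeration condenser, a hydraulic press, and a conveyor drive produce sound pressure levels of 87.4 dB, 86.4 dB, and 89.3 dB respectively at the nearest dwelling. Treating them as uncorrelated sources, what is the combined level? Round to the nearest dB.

93 dB

For uncorrelated sources the intensities add, so convert each level to linear form, sum, and take 10·log₁₀ of the total.
Σ 10^(L/10) = 10^(87.4/10) + 10^(86.4/10) + 10^(89.3/10) = 1.837e+09.
L_total = 10·log₁₀(1.837e+09) = 92.64 dB.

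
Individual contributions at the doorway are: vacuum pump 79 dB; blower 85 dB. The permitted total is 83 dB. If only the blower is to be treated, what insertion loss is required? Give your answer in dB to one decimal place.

4.2 dB

The untreated sources together contribute 10^(79/10) = 7.943e+07, i.e. 79.00 dB.
To meet 83 dB overall, the treated blower may contribute at most 10^(83/10) − 7.943e+07 = 1.201e+08, i.e. 80.80 dB.
So the blower must be reduced from 85 to 80.80 dB: IL = 4.20 dB.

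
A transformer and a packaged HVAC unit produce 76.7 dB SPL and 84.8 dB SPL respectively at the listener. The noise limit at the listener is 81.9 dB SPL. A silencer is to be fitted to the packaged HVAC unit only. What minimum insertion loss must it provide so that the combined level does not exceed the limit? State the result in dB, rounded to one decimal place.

4.5 dB

Fixed contribution from the other source: Σ 10^(L/10) = 10^(76.7/10) = 4.677e+07 (76.70 dB SPL).
The limit corresponds to 10^(81.9/10) = 1.549e+08; subtracting the fixed part leaves 1.081e+08 for the packaged HVAC unit, i.e. 80.34 dB SPL.
So the packaged HVAC unit must be reduced from 84.8 to 80.34 dB SPL: IL = 4.46 dB.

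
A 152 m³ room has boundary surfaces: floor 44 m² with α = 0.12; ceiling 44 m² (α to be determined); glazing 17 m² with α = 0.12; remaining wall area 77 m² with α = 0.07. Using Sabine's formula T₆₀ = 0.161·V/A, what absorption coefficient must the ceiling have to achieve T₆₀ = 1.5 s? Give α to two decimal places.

0.08

A = 0.161·V/T₆₀ = 0.161·152/1.5 = 16.31 m² sabins.
Absorption from the other surfaces = 44·0.12 + 17·0.12 + 77·0.07 = 12.71 m², so the ceiling must supply 3.60 m² over 44 m².
α = 3.60/44 = 0.082.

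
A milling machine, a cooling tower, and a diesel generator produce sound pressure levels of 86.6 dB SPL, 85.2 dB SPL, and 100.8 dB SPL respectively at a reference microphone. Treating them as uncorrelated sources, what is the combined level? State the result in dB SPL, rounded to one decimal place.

For uncorrelated sources the intensities add, so convert each level to linear form, sum, and take 10·log₁₀ of the total.
Σ 10^(L/10) = 10^(86.6/10) + 10^(85.2/10) + 10^(100.8/10) = 1.281e+10.
L_total = 10·log₁₀(1.281e+10) = 101.08 dB SPL.

101.1 dB SPL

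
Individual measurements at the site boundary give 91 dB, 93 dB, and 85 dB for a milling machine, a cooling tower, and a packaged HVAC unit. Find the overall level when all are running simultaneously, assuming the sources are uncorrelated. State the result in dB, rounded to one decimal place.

For uncorrelated sources the intensities add, so convert each level to linear form, sum, and take 10·log₁₀ of the total.
Σ 10^(L/10) = 10^(91/10) + 10^(93/10) + 10^(85/10) = 3.570e+09.
L_total = 10·log₁₀(3.570e+09) = 95.53 dB.

95.5 dB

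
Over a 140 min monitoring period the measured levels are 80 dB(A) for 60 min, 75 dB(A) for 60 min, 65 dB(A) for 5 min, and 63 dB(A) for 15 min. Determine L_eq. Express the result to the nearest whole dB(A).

Weight each interval's intensity by its duration and average over T = 140 min:
Σ tᵢ·10^(Lᵢ/10) = 60·10^(80/10) + 60·10^(75/10) + 5·10^(65/10) + 15·10^(63/10) = 7.943e+09.
L_eq = 10·log₁₀(7.943e+09/140) = 77.54 dB(A).

78 dB(A)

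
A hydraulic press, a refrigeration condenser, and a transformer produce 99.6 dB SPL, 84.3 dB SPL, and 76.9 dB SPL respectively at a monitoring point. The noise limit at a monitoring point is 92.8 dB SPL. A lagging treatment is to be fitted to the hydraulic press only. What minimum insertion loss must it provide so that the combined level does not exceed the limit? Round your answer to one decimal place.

7.6 dB

Everything except the hydraulic press sums to 10^(84.3/10) + 10^(76.9/10) = 3.181e+08 in linear terms, 85.03 dB SPL.
The limit corresponds to 10^(92.8/10) = 1.905e+09; subtracting the fixed part leaves 1.587e+09 for the hydraulic press, i.e. 92.01 dB SPL.
So the hydraulic press must be reduced from 99.6 to 92.01 dB SPL: IL = 7.59 dB.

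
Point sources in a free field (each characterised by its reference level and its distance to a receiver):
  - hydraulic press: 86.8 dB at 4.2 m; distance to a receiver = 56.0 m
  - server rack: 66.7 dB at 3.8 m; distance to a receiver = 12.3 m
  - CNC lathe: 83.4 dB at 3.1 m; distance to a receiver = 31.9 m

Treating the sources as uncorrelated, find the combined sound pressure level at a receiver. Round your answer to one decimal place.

Apply inverse-square spreading to bring every level to the receiver, then sum 10^(L/10).
hydraulic press: 86.8 − 20·log₁₀(56.0/4.2) = 86.8 − 22.50 = 64.30 dB.
server rack: 66.7 − 20·log₁₀(12.3/3.8) = 66.7 − 10.20 = 56.50 dB.
CNC lathe: 83.4 − 20·log₁₀(31.9/3.1) = 83.4 − 20.25 = 63.15 dB.
Σ 10^(L/10) = 5.205e+06 → L_total = 10·log₁₀(5.205e+06) = 67.16 dB.

67.2 dB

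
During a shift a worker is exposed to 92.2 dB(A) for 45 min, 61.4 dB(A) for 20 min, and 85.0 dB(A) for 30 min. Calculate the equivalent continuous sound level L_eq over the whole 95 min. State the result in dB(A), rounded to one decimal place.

Weight each interval's intensity by its duration and average over T = 95 min:
Σ tᵢ·10^(Lᵢ/10) = 45·10^(92.2/10) + 20·10^(61.4/10) + 30·10^(85.0/10) = 8.420e+10.
L_eq = 10·log₁₀(8.420e+10/95) = 89.48 dB(A).

89.5 dB(A)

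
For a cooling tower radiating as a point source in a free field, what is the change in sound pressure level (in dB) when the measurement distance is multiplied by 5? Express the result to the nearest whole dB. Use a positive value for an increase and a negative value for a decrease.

With spherical spreading the level changes by −20·log₁₀(r₂/r₁).
ΔL = −20·log₁₀(5) = -13.98 dB.

-14 dB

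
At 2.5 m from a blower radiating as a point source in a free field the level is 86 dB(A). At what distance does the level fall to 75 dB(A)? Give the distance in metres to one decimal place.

8.9 m

For a point source L₁ − L₂ = 20·log₁₀(r₂/r₁), so r₂ = r₁·10^((L₁−L₂)/20).
r₂ = 2.5·10^((86−75)/20) = 2.5·10^(11.0/20) = 8.87 m.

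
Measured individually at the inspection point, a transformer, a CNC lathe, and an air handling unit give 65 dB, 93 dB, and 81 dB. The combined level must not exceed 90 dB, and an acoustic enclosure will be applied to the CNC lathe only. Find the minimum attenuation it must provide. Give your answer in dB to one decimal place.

3.6 dB

Everything except the CNC lathe sums to 10^(65/10) + 10^(81/10) = 1.291e+08 in linear terms, 81.11 dB.
To meet 90 dB overall, the treated CNC lathe may contribute at most 10^(90/10) − 1.291e+08 = 8.709e+08, i.e. 89.40 dB.
Required insertion loss = 93 − 89.40 = 3.60 dB.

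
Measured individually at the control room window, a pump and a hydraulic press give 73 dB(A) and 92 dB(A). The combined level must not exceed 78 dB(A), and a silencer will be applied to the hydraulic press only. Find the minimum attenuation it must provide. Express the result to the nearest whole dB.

16 dB

Fixed contribution from the other source: Σ 10^(L/10) = 10^(73/10) = 1.995e+07 (73.00 dB(A)).
The limit corresponds to 10^(78/10) = 6.310e+07; subtracting the fixed part leaves 4.314e+07 for the hydraulic press, i.e. 76.35 dB(A).
So the hydraulic press must be reduced from 92 to 76.35 dB(A): IL = 15.65 dB.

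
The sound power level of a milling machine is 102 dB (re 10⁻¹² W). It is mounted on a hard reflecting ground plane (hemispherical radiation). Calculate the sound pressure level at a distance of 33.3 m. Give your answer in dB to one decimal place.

Free-field hemispherical radiation: L_p = L_w − 10·log₁₀(2π·r²), r = 33.3 m.
2π·r² = 6967 m², 10·log₁₀ of that is 38.431 dB.
L_p = 102 − 38.431 = 63.57 dB.

63.6 dB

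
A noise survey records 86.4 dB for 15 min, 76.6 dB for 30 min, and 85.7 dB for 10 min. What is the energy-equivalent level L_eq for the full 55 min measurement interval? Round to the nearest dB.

83 dB

Weight each interval's intensity by its duration and average over T = 55 min:
Σ tᵢ·10^(Lᵢ/10) = 15·10^(86.4/10) + 30·10^(76.6/10) + 10·10^(85.7/10) = 1.163e+10.
L_eq = 10·log₁₀(1.163e+10/55) = 83.25 dB.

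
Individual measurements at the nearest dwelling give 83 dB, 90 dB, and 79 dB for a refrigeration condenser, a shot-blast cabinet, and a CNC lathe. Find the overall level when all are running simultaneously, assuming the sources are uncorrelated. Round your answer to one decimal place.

91.1 dB

For uncorrelated sources the intensities add, so convert each level to linear form, sum, and take 10·log₁₀ of the total.
Σ 10^(L/10) = 10^(83/10) + 10^(90/10) + 10^(79/10) = 1.279e+09.
L_total = 10·log₁₀(1.279e+09) = 91.07 dB.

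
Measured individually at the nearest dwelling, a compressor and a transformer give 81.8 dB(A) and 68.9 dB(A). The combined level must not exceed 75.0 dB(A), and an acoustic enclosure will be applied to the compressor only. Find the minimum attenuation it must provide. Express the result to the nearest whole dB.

8 dB

The untreated sources together contribute 10^(68.9/10) = 7.762e+06, i.e. 68.90 dB(A).
To meet 75.0 dB(A) overall, the treated compressor may contribute at most 10^(75.0/10) − 7.762e+06 = 2.386e+07, i.e. 73.78 dB(A).
Required insertion loss = 81.8 − 73.78 = 8.02 dB.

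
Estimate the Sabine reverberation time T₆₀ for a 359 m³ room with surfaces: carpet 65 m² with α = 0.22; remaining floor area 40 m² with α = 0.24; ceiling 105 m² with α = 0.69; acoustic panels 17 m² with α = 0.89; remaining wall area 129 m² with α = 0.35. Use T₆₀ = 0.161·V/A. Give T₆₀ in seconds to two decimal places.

0.37 s

Summing Sᵢαᵢ: 65·0.22 + 40·0.24 + 105·0.69 + 17·0.89 + 129·0.35 = 156.63 m².
T₆₀ = 0.161·V/A = 0.161·359/156.63 = 0.369 s.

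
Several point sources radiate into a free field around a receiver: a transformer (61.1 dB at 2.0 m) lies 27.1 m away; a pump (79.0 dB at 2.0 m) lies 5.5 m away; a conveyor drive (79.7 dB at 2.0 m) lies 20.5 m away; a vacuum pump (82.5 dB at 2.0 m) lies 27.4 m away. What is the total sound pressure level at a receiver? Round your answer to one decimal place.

70.9 dB

Propagate each source to the receiver with L = L_ref − 20·log₁₀(r/r_ref), then add intensities.
transformer: 61.1 − 20·log₁₀(27.1/2.0) = 61.1 − 22.64 = 38.46 dB.
pump: 79.0 − 20·log₁₀(5.5/2.0) = 79.0 − 8.79 = 70.21 dB.
conveyor drive: 79.7 − 20·log₁₀(20.5/2.0) = 79.7 − 20.21 = 59.49 dB.
vacuum pump: 82.5 − 20·log₁₀(27.4/2.0) = 82.5 − 22.73 = 59.77 dB.
Σ 10^(L/10) = 1.235e+07 → L_total = 10·log₁₀(1.235e+07) = 70.92 dB.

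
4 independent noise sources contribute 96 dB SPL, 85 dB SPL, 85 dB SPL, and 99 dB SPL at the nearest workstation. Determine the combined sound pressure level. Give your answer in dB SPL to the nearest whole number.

For uncorrelated sources the intensities add, so convert each level to linear form, sum, and take 10·log₁₀ of the total.
Σ 10^(L/10) = 10^(96/10) + 10^(85/10) + 10^(85/10) + 10^(99/10) = 1.256e+10.
L_total = 10·log₁₀(1.256e+10) = 100.99 dB SPL.

101 dB SPL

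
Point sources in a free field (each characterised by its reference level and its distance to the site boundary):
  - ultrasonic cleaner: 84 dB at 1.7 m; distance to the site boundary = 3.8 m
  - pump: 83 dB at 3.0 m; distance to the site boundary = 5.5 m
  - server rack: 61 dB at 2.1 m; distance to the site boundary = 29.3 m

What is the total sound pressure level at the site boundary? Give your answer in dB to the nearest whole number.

80 dB

Propagate each source to the receiver with L = L_ref − 20·log₁₀(r/r_ref), then add intensities.
ultrasonic cleaner: 84 − 20·log₁₀(3.8/1.7) = 84 − 6.99 = 77.01 dB.
pump: 83 − 20·log₁₀(5.5/3.0) = 83 − 5.26 = 77.74 dB.
server rack: 61 − 20·log₁₀(29.3/2.1) = 61 − 22.89 = 38.11 dB.
Σ 10^(L/10) = 1.096e+08 → L_total = 10·log₁₀(1.096e+08) = 80.40 dB.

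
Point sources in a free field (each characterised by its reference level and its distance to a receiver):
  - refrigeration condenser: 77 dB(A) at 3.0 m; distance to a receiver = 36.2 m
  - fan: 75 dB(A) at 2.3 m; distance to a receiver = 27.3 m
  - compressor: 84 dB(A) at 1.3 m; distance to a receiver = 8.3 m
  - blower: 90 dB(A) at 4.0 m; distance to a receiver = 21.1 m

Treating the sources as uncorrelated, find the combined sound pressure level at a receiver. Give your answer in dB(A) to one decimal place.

76.3 dB(A)

Propagate each source to the receiver with L = L_ref − 20·log₁₀(r/r_ref), then add intensities.
refrigeration condenser: 77 − 20·log₁₀(36.2/3.0) = 77 − 21.63 = 55.37 dB(A).
fan: 75 − 20·log₁₀(27.3/2.3) = 75 − 21.49 = 53.51 dB(A).
compressor: 84 − 20·log₁₀(8.3/1.3) = 84 − 16.10 = 67.90 dB(A).
blower: 90 − 20·log₁₀(21.1/4.0) = 90 − 14.44 = 75.56 dB(A).
Σ 10^(L/10) = 4.267e+07 → L_total = 10·log₁₀(4.267e+07) = 76.30 dB(A).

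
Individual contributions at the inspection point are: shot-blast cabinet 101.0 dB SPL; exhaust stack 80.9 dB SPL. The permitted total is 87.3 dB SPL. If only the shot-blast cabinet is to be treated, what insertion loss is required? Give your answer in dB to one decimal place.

14.8 dB

Everything except the shot-blast cabinet sums to 10^(80.9/10) = 1.230e+08 in linear terms, 80.90 dB SPL.
The limit corresponds to 10^(87.3/10) = 5.370e+08; subtracting the fixed part leaves 4.140e+08 for the shot-blast cabinet, i.e. 86.17 dB SPL.
So the shot-blast cabinet must be reduced from 101.0 to 86.17 dB SPL: IL = 14.83 dB.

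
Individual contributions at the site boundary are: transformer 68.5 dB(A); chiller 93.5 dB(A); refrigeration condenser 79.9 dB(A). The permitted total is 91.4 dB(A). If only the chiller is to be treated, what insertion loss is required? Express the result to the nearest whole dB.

Fixed contribution from the other sources: Σ 10^(L/10) = 10^(68.5/10) + 10^(79.9/10) = 1.048e+08 (80.20 dB(A)).
To meet 91.4 dB(A) overall, the treated chiller may contribute at most 10^(91.4/10) − 1.048e+08 = 1.276e+09, i.e. 91.06 dB(A).
Required insertion loss = 93.5 − 91.06 = 2.44 dB.

2 dB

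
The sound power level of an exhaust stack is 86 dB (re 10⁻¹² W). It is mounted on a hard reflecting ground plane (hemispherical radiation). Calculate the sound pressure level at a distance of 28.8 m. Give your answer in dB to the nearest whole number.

Free-field hemispherical radiation: L_p = L_w − 10·log₁₀(2π·r²), r = 28.8 m.
2π·r² = 5212 m², 10·log₁₀ of that is 37.170 dB.
L_p = 86 − 37.170 = 48.83 dB.

49 dB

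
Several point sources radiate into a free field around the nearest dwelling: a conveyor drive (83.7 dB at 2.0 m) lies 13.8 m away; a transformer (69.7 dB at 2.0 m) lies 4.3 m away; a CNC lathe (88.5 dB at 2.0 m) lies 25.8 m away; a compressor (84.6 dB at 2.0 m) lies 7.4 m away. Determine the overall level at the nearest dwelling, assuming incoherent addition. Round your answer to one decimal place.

Propagate each source to the receiver with L = L_ref − 20·log₁₀(r/r_ref), then add intensities.
conveyor drive: 83.7 − 20·log₁₀(13.8/2.0) = 83.7 − 16.78 = 66.92 dB.
transformer: 69.7 − 20·log₁₀(4.3/2.0) = 69.7 − 6.65 = 63.05 dB.
CNC lathe: 88.5 − 20·log₁₀(25.8/2.0) = 88.5 − 22.21 = 66.29 dB.
compressor: 84.6 − 20·log₁₀(7.4/2.0) = 84.6 − 11.36 = 73.24 dB.
Σ 10^(L/10) = 3.226e+07 → L_total = 10·log₁₀(3.226e+07) = 75.09 dB.

75.1 dB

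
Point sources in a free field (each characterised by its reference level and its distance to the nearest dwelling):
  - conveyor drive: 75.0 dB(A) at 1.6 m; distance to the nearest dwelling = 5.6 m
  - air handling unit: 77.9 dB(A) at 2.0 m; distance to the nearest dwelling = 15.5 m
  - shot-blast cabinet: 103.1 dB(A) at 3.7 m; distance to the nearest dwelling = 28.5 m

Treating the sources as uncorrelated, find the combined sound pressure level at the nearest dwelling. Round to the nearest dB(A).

Propagate each source to the receiver with L = L_ref − 20·log₁₀(r/r_ref), then add intensities.
conveyor drive: 75.0 − 20·log₁₀(5.6/1.6) = 75.0 − 10.88 = 64.12 dB(A).
air handling unit: 77.9 − 20·log₁₀(15.5/2.0) = 77.9 − 17.79 = 60.11 dB(A).
shot-blast cabinet: 103.1 − 20·log₁₀(28.5/3.7) = 103.1 − 17.73 = 85.37 dB(A).
Σ 10^(L/10) = 3.477e+08 → L_total = 10·log₁₀(3.477e+08) = 85.41 dB(A).

85 dB(A)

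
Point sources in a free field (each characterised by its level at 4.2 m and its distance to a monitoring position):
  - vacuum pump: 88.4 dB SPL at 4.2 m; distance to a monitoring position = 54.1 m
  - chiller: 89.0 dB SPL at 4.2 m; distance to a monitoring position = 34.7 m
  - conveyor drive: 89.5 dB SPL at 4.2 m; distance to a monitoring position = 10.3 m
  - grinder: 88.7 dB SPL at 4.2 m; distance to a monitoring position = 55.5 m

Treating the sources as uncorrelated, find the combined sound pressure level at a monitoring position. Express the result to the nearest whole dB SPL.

First find each source's level at the receiver (point-source: −20·log₁₀(r/r_ref)), then combine on an intensity basis.
vacuum pump: 88.4 − 20·log₁₀(54.1/4.2) = 88.4 − 22.20 = 66.20 dB SPL.
chiller: 89.0 − 20·log₁₀(34.7/4.2) = 89.0 − 18.34 = 70.66 dB SPL.
conveyor drive: 89.5 − 20·log₁₀(10.3/4.2) = 89.5 − 7.79 = 81.71 dB SPL.
grinder: 88.7 − 20·log₁₀(55.5/4.2) = 88.7 − 22.42 = 66.28 dB SPL.
Σ 10^(L/10) = 1.682e+08 → L_total = 10·log₁₀(1.682e+08) = 82.26 dB SPL.

82 dB SPL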